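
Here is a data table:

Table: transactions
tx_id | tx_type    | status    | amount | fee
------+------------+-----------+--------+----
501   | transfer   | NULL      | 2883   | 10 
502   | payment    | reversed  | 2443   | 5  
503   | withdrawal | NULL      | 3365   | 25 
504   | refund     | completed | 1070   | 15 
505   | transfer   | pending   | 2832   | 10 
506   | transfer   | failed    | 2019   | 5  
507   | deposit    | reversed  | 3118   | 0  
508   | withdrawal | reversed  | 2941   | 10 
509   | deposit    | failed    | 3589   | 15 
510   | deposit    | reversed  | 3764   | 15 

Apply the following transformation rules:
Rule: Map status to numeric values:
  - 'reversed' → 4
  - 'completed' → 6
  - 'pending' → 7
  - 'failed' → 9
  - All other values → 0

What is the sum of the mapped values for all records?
47

Step 1: Apply mapping to each record
Step 2: Count by status:
  'reversed': 4 records × 4 = 16
  'completed': 1 records × 6 = 6
  'pending': 1 records × 7 = 7
  'failed': 2 records × 9 = 18
Step 3: Sum all mapped values = 47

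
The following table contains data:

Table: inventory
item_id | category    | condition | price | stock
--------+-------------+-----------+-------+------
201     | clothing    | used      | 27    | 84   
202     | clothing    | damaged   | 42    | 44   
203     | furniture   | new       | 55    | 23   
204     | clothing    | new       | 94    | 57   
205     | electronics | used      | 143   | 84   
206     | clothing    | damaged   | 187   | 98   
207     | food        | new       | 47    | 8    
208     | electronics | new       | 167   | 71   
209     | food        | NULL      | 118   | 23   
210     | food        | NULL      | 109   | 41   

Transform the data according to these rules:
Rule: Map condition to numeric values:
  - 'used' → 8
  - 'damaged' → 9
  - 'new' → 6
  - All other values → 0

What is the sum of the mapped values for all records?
58

Step 1: Apply mapping to each record
Step 2: Count by status:
  'used': 2 records × 8 = 16
  'damaged': 2 records × 9 = 18
  'new': 4 records × 6 = 24
Step 3: Sum all mapped values = 58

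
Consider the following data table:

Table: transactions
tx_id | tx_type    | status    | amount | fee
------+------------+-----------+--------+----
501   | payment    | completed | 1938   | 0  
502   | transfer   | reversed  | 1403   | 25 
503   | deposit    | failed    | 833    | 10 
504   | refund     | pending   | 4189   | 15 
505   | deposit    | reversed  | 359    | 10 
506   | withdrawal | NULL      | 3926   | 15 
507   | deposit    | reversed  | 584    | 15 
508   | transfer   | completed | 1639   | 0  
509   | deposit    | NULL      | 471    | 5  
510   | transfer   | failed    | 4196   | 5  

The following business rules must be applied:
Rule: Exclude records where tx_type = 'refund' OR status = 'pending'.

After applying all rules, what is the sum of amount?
15349

Step 1: Find records where tx_type = 'refund' OR status = 'pending'
Step 2: 1 records match, summing to 4189
Step 3: Original sum: 19538
Step 4: Remaining sum = 19538 - 4189 = 15349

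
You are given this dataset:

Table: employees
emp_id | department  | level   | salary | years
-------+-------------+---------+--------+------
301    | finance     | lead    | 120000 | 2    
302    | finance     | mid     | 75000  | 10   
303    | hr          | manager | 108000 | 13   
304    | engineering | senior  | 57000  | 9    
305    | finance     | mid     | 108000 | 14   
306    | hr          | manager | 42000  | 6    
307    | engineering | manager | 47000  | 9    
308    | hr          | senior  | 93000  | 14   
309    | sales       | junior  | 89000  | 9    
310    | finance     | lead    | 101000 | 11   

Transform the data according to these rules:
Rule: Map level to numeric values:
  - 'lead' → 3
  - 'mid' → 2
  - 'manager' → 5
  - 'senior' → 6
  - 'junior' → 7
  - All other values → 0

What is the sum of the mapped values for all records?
44

Step 1: Apply mapping to each record
Step 2: Count by status:
  'lead': 2 records × 3 = 6
  'mid': 2 records × 2 = 4
  'manager': 3 records × 5 = 15
  'senior': 2 records × 6 = 12
  'junior': 1 records × 7 = 7
Step 3: Sum all mapped values = 44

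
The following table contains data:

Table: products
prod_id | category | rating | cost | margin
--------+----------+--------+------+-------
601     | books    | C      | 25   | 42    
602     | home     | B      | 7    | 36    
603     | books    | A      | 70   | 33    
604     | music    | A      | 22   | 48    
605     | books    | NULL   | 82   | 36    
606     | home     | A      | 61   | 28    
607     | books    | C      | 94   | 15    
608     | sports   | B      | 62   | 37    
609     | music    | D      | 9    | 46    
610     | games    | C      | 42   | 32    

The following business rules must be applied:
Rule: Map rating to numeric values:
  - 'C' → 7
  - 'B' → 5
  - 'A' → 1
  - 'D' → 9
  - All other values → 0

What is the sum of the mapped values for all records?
43

Step 1: Apply mapping to each record
Step 2: Count by status:
  'C': 3 records × 7 = 21
  'B': 2 records × 5 = 10
  'A': 3 records × 1 = 3
  'D': 1 records × 9 = 9
Step 3: Sum all mapped values = 43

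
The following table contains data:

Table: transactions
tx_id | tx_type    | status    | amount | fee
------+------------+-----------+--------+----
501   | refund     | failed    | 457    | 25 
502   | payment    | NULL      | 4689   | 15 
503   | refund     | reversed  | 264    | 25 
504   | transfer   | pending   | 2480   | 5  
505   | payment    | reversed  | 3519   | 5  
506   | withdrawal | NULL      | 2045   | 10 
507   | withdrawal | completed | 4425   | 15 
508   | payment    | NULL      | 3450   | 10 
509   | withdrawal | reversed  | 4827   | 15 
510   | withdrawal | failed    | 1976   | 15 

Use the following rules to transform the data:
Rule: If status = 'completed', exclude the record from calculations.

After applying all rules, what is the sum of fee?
125

Step 1: Identify records where status = 'completed'
Step 2: The excluded records sum to 15
Step 3: Original total fee = 140
Step 4: Remaining total = 140 - 15 = 125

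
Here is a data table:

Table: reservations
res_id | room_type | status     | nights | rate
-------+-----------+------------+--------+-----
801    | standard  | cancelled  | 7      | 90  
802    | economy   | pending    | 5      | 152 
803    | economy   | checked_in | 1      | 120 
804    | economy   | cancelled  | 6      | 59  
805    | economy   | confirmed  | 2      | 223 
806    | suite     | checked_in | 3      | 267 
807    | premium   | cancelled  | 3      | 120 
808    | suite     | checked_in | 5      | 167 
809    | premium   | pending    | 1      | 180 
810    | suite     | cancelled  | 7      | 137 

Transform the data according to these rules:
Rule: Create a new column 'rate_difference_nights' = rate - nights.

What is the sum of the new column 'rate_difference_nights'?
1475

Step 1: For each record, compute rate - nights
Example calculations:
  90 - 7 = 83
  152 - 5 = 147
  120 - 1 = 119
  ...
Step 2: Sum all derived values
Step 3: Total = 1475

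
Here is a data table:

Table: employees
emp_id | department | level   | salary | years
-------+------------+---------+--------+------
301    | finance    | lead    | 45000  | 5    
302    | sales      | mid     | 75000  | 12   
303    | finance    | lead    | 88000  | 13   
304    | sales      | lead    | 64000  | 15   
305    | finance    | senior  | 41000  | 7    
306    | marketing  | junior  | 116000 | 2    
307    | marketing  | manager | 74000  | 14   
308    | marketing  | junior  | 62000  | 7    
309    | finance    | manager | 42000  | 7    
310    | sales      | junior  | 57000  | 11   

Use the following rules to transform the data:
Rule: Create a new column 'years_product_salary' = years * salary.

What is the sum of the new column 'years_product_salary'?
6139000

Step 1: For each record, compute years * salary
Example calculations:
  5 * 45000 = 225000
  12 * 75000 = 900000
  13 * 88000 = 1144000
  ...
Step 2: Sum all derived values
Step 3: Total = 6139000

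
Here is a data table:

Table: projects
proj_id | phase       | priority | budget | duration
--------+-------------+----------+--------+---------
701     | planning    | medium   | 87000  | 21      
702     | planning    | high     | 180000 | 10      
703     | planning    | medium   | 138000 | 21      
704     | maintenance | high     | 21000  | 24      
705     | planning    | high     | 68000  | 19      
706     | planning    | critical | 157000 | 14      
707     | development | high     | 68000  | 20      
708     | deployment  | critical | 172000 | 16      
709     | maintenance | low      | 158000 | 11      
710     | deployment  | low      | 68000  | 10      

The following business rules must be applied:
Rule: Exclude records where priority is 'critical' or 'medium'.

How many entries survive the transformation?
6

Step 1: Count records to exclude
  - 2 (critical) + 2 (medium) = 4 records
Step 2: Total records: 10
Step 3: Remaining = 10 - 4 = 6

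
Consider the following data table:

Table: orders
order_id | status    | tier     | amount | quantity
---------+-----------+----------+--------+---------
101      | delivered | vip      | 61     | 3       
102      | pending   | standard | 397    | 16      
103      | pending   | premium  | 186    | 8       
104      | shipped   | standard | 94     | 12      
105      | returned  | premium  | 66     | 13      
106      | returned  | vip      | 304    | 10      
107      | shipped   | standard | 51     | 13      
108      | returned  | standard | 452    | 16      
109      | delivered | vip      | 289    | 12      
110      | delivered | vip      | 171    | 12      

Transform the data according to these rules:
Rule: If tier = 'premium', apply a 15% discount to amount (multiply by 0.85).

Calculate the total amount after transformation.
2033.2

Step 1: Records with tier = 'premium' have total amount = 252
Step 2: Apply multiplier: 252 × 0.85 = 214.2
Step 3: Other records total: 1819
Step 4: Final sum = 214.2 + 1819 = 2033.2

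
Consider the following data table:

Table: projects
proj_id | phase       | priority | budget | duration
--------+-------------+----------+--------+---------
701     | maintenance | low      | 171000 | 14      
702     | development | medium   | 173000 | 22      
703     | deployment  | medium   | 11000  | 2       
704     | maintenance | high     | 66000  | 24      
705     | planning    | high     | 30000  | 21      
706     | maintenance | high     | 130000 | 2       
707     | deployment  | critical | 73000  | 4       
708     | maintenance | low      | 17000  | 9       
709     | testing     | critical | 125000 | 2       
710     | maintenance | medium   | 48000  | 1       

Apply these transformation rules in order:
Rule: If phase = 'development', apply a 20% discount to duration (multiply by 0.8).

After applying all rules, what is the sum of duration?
96.6

Step 1: Records with phase = 'development' have total duration = 22
Step 2: Apply multiplier: 22 × 0.8 = 17.6
Step 3: Other records total: 79
Step 4: Final sum = 17.6 + 79 = 96.6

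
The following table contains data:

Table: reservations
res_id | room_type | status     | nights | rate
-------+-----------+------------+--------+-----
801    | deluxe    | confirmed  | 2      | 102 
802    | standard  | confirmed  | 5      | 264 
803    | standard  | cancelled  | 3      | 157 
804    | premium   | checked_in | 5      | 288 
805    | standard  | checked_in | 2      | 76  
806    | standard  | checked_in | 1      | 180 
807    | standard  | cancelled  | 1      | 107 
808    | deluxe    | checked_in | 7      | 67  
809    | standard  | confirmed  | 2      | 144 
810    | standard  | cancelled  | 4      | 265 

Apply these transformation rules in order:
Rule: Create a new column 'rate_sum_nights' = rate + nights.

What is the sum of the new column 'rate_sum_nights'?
1682

Step 1: For each record, compute rate + nights
Example calculations:
  102 + 2 = 104
  264 + 5 = 269
  157 + 3 = 160
  ...
Step 2: Sum all derived values
Step 3: Total = 1682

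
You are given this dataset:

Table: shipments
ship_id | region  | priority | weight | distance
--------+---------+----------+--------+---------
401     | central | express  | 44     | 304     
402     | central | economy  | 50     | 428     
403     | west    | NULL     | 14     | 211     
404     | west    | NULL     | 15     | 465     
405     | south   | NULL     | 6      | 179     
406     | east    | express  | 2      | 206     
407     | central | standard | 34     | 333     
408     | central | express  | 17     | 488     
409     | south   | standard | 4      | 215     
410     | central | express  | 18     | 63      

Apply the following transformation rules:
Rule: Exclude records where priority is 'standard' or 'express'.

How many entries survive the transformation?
4

Step 1: Count records to exclude
  - 2 (standard) + 4 (express) = 6 records
Step 2: Total records: 10
Step 3: Remaining = 10 - 6 = 4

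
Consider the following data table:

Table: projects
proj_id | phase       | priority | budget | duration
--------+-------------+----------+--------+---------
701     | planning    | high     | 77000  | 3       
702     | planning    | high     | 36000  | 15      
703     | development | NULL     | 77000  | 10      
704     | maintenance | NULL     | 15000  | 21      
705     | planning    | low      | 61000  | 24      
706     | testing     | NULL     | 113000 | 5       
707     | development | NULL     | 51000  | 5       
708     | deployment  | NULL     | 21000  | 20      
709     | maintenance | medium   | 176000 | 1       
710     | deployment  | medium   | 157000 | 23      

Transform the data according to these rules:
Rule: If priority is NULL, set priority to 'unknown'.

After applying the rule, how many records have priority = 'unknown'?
5

Step 1: Count records where priority IS NULL
Step 2: Found 5 records with NULL priority
Step 3: These records will have priority set to 'unknown'
Step 4: Records already having priority = 'unknown': 0
Step 5: Answer: 5 + 0 = 5 records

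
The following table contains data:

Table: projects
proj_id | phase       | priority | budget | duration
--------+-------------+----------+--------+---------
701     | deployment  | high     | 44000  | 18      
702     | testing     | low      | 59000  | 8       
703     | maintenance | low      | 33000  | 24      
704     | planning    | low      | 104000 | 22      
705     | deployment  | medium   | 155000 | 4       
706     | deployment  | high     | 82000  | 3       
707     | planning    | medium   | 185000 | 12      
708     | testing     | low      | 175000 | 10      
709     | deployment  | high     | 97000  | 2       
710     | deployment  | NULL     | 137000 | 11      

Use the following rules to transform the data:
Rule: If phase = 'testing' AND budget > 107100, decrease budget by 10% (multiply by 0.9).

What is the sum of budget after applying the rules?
1053500.0

Step 1: Find records where phase = 'testing' AND budget > 107100
Step 2: 1 records match, summing to 175000
Step 3: After multiplier: 175000 × 0.9 = 157500.0
Step 4: Unaffected records sum: 896000
Step 5: Final sum = 157500.0 + 896000 = 1053500.0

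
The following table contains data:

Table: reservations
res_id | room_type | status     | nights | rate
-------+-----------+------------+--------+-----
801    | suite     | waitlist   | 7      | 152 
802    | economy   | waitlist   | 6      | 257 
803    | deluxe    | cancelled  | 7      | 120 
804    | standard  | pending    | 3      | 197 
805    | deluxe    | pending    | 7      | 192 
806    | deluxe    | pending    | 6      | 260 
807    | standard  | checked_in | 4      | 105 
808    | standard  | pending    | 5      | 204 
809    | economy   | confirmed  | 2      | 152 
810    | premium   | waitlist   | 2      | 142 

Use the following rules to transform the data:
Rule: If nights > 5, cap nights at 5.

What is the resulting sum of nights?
41

Step 1: 5 records have nights > 5
Step 2: These records originally summed to 33
Step 3: After capping: 5 × 5 = 25
Step 4: Unaffected records sum: 16
Step 5: Final sum = 25 + 16 = 41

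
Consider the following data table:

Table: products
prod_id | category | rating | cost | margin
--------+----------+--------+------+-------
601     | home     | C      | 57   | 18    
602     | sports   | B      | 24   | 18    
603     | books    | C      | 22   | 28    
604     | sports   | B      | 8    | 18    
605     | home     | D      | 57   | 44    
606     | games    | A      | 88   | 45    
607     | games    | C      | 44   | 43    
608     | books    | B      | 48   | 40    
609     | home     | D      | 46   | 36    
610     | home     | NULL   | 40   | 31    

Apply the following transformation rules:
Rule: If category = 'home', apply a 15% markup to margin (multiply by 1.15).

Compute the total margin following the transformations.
340.35

Step 1: Records with category = 'home' have total margin = 129
Step 2: Apply multiplier: 129 × 1.15 = 148.35
Step 3: Other records total: 192
Step 4: Final sum = 148.35 + 192 = 340.35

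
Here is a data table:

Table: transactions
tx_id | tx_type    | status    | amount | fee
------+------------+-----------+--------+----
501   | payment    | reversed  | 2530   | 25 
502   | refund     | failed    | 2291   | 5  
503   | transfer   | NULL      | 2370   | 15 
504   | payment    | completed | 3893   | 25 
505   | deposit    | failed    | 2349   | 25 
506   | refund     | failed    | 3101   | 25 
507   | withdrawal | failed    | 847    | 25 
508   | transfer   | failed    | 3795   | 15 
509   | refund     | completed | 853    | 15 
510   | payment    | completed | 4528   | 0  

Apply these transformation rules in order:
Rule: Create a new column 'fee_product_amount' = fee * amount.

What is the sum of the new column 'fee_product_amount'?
434725

Step 1: For each record, compute fee * amount
Example calculations:
  25 * 2530 = 63250
  5 * 2291 = 11455
  15 * 2370 = 35550
  ...
Step 2: Sum all derived values
Step 3: Total = 434725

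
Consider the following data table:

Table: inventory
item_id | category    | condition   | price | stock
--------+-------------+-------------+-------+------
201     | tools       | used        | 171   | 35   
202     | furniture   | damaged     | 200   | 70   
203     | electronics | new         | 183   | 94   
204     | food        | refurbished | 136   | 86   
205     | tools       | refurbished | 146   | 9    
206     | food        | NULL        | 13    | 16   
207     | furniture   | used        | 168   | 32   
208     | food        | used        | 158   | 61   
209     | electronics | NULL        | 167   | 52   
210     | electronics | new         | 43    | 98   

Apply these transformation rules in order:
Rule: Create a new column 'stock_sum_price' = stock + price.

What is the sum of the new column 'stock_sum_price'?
1938

Step 1: For each record, compute stock + price
Example calculations:
  35 + 171 = 206
  70 + 200 = 270
  94 + 183 = 277
  ...
Step 2: Sum all derived values
Step 3: Total = 1938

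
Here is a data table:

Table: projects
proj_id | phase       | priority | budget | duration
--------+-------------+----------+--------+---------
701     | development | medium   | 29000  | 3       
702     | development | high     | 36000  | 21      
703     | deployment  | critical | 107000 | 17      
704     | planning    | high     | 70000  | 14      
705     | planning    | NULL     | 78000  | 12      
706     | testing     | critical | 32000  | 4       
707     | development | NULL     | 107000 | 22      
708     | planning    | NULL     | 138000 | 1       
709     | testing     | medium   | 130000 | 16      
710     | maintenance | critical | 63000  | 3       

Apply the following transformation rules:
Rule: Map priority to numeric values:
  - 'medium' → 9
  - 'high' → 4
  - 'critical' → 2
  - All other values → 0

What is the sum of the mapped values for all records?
32

Step 1: Apply mapping to each record
Step 2: Count by status:
  'medium': 2 records × 9 = 18
  'high': 2 records × 4 = 8
  'critical': 3 records × 2 = 6
Step 3: Sum all mapped values = 32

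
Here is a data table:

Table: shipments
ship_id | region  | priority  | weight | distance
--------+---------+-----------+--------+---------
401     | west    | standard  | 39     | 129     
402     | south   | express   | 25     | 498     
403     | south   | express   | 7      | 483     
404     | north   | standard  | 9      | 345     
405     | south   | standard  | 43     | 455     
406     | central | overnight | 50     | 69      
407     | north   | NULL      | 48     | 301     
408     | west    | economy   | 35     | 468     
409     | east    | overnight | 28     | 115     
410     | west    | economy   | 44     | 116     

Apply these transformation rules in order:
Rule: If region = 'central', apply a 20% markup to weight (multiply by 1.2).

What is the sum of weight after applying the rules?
338.0

Step 1: Records with region = 'central' have total weight = 50
Step 2: Apply multiplier: 50 × 1.2 = 60.0
Step 3: Other records total: 278
Step 4: Final sum = 60.0 + 278 = 338.0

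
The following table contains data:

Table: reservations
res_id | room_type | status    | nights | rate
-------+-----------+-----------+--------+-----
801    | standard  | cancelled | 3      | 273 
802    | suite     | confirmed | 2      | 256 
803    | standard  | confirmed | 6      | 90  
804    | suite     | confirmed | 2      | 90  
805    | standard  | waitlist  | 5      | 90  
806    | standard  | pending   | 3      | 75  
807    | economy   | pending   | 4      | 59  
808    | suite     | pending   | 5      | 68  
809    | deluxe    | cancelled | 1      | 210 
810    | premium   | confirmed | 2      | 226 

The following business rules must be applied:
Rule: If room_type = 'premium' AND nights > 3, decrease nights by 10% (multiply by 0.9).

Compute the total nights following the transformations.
33

Step 1: Find records where room_type = 'premium' AND nights > 3
Step 2: 0 records match, summing to 0
Step 3: After multiplier: 0 × 0.9 = 0.0
Step 4: Unaffected records sum: 33
Step 5: Final sum = 0.0 + 33 = 33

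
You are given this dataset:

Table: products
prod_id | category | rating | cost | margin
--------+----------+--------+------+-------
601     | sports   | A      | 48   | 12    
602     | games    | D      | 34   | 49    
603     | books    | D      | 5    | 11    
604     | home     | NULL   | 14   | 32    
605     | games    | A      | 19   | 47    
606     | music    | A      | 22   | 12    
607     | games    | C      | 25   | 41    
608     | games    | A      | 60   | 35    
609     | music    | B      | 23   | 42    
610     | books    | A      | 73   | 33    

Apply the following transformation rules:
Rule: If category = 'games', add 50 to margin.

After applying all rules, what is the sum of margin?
514

Step 1: Count records where category = 'games': 4
Step 2: Total bonus added: 4 × 50 = 200
Step 3: Original sum of margin: 314
Step 4: Final sum = 314 + 200 = 514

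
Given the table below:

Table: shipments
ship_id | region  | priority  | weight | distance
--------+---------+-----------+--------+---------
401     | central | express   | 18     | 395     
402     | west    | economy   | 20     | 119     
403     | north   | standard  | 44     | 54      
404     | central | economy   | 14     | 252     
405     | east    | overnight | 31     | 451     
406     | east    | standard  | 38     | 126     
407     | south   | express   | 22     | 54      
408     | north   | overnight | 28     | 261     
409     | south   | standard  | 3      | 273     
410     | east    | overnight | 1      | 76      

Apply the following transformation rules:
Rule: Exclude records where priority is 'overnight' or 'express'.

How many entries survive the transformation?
5

Step 1: Count records to exclude
  - 3 (overnight) + 2 (express) = 5 records
Step 2: Total records: 10
Step 3: Remaining = 10 - 5 = 5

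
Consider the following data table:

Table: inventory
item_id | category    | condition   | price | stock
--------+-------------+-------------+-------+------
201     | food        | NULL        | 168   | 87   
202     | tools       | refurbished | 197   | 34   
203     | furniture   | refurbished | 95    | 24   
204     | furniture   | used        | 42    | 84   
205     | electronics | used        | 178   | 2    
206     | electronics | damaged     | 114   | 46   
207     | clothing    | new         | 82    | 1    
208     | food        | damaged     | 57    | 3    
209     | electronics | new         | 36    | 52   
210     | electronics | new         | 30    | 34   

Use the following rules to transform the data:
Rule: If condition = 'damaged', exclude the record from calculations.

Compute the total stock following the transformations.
318

Step 1: Identify records where condition = 'damaged'
Step 2: The excluded records sum to 49
Step 3: Original total stock = 367
Step 4: Remaining total = 367 - 49 = 318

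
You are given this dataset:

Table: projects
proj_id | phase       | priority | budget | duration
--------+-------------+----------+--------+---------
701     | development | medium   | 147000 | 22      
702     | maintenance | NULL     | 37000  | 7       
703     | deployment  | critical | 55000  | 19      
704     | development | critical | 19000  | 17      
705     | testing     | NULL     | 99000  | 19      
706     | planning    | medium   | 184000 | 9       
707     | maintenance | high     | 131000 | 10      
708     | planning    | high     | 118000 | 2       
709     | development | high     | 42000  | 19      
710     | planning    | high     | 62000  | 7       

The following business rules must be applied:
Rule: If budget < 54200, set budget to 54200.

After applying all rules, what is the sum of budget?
958600

Step 1: 3 records have budget < 54200
Step 2: These records originally summed to 98000
Step 3: After setting to minimum: 3 × 54200 = 162600
Step 4: Unaffected records sum: 796000
Step 5: Final sum = 162600 + 796000 = 958600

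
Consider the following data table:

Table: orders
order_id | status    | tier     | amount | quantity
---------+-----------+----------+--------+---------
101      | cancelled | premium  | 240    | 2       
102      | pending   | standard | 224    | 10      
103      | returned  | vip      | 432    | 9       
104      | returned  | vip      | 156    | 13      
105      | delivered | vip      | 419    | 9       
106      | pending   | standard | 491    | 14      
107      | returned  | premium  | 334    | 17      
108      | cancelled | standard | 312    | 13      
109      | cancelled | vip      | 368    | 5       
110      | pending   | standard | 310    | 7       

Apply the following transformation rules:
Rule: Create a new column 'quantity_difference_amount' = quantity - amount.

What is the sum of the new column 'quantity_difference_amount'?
-3187

Step 1: For each record, compute quantity - amount
Example calculations:
  2 - 240 = -238
  10 - 224 = -214
  9 - 432 = -423
  ...
Step 2: Sum all derived values
Step 3: Total = -3187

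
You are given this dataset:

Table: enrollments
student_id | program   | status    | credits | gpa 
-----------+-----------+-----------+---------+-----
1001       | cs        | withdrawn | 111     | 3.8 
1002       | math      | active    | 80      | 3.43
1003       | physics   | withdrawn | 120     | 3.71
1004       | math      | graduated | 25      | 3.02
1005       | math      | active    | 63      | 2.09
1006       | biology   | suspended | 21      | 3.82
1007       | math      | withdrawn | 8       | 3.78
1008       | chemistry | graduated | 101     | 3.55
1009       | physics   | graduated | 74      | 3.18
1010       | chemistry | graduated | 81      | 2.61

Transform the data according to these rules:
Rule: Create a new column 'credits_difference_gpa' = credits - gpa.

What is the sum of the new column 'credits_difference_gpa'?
651.01

Step 1: For each record, compute credits - gpa
Example calculations:
  111 - 3.8 = 107.2
  80 - 3.43 = 76.57
  120 - 3.71 = 116.29
  ...
Step 2: Sum all derived values
Step 3: Total = 651.01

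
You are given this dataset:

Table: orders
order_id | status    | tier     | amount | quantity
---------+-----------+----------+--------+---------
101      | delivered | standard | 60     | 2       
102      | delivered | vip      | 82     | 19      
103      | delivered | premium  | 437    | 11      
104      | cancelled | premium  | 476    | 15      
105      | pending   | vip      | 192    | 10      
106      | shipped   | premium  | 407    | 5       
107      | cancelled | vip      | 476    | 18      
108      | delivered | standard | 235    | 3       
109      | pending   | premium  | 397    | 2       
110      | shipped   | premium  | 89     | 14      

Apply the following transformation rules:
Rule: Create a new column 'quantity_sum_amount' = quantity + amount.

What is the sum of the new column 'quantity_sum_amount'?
2950

Step 1: For each record, compute quantity + amount
Example calculations:
  2 + 60 = 62
  19 + 82 = 101
  11 + 437 = 448
  ...
Step 2: Sum all derived values
Step 3: Total = 2950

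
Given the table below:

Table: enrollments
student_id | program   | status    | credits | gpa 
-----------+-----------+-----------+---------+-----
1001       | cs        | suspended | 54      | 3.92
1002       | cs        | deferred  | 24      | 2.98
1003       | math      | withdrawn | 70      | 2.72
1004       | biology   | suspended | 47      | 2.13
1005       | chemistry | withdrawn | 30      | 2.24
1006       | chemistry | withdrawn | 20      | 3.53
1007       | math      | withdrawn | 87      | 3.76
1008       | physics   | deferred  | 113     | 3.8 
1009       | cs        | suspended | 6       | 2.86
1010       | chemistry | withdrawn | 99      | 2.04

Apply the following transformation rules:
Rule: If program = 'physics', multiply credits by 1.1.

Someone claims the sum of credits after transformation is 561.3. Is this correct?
Yes, the result is correct.

Step 1: Calculate the correct sum after transformation
Step 2: Apply multiplier 1.1 to records where program = 'physics'
Step 3: Correct result = 561.3
Step 4: Claimed result = 561.3
Step 5: 561.3 = 561.3 ✓
Conclusion: The claimed result is correct.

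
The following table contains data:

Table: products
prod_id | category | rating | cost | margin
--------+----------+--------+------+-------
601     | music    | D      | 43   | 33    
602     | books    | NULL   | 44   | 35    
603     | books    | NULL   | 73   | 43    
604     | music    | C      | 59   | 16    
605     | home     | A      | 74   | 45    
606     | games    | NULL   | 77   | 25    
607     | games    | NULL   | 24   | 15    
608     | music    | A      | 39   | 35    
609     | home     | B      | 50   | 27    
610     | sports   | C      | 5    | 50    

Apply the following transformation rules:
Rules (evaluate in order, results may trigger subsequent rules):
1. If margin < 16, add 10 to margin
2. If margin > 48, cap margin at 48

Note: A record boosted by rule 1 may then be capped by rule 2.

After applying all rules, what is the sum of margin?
332

Step 1: Apply rule 1 to records with margin < 16
  - 1 records get bonus of 10
  - Of these, 0 records then exceed 48 and get capped
Step 2: Apply rule 2 to records with margin > 48
  - 1 records (original) are capped
Step 3: Calculate final sum = 332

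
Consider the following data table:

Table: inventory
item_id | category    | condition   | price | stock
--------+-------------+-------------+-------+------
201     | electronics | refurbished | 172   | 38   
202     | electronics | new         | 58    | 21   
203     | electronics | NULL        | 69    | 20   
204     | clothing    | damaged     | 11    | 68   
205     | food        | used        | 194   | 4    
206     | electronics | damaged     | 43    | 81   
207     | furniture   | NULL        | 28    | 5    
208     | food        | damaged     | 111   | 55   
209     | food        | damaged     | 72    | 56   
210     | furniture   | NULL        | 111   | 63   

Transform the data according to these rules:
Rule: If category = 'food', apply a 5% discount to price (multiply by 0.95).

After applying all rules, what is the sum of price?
850.15

Step 1: Records with category = 'food' have total price = 377
Step 2: Apply multiplier: 377 × 0.95 = 358.15
Step 3: Other records total: 492
Step 4: Final sum = 358.15 + 492 = 850.15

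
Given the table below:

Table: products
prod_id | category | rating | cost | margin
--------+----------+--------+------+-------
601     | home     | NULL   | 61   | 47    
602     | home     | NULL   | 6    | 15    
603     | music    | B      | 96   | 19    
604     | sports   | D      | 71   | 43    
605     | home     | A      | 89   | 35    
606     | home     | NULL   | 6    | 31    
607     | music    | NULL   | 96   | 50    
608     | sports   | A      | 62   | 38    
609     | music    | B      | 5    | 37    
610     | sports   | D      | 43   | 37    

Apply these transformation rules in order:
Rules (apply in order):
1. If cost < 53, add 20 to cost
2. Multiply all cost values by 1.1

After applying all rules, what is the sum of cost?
676.5

Step 1: Apply Rule 1 - Add 20 to records with cost < 53
  - 4 records affected: 60 + (4 × 20) = 140
  - Unaffected records: 475
  - Sum after Rule 1: 615
Step 2: Apply Rule 2 - Multiply all by 1.1
  - 615 × 1.1 = 676.5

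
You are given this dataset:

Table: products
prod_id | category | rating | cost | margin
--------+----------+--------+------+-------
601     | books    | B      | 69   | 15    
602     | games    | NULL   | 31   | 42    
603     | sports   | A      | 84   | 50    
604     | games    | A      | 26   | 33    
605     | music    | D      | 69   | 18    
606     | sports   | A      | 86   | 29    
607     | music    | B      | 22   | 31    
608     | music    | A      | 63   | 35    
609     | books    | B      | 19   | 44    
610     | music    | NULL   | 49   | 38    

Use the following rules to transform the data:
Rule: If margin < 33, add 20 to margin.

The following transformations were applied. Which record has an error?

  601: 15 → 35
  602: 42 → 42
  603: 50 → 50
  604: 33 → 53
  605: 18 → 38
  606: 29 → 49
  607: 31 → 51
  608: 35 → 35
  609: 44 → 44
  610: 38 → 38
Record 604 has an error. The correct transformed value should be 33, not 53.

Step 1: Check each record against the rule
Step 2: Record 604 has margin = 33
Step 3: Since 33 >= 33, the bonus should not have been applied
Step 4: Correct value = 33, but claimed value = 53
Conclusion: Record 604 has the error.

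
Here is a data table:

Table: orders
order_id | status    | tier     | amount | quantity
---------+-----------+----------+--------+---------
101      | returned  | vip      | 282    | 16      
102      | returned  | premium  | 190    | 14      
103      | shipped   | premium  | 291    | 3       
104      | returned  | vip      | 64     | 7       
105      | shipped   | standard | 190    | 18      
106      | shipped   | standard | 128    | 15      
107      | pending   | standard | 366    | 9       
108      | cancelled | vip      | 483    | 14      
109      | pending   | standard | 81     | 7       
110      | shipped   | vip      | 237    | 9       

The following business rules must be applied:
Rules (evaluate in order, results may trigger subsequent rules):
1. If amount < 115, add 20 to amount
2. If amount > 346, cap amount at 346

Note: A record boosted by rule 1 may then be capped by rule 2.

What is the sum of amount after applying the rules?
2195

Step 1: Apply rule 1 to records with amount < 115
  - 2 records get bonus of 20
  - Of these, 0 records then exceed 346 and get capped
Step 2: Apply rule 2 to records with amount > 346
  - 2 records (original) are capped
Step 3: Calculate final sum = 2195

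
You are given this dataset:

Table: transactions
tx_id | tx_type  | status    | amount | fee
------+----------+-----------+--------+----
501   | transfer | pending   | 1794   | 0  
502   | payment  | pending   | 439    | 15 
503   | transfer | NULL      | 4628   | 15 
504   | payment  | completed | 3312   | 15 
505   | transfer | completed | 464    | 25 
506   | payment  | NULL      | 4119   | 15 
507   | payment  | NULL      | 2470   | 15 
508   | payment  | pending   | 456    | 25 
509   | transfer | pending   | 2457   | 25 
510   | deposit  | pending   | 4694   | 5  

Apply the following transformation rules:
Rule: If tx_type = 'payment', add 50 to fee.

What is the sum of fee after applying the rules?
405

Step 1: Count records where tx_type = 'payment': 5
Step 2: Total bonus added: 5 × 50 = 250
Step 3: Original sum of fee: 155
Step 4: Final sum = 155 + 250 = 405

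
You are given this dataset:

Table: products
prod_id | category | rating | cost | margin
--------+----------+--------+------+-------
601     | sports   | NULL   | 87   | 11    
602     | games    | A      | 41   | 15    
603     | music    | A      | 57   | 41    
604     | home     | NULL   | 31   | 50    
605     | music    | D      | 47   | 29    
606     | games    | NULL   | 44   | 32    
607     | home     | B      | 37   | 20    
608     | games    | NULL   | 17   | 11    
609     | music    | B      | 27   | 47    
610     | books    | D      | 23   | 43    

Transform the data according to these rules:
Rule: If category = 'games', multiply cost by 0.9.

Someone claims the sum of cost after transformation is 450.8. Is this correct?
No, the correct result is 400.8.

Step 1: Calculate the correct sum after transformation
Step 2: Apply multiplier 0.9 to records where category = 'games'
Step 3: Correct result = 400.8
Step 4: Claimed result = 450.8
Step 5: 400.8 ≠ 450.8
Conclusion: The claimed result is incorrect. The correct answer is 400.8.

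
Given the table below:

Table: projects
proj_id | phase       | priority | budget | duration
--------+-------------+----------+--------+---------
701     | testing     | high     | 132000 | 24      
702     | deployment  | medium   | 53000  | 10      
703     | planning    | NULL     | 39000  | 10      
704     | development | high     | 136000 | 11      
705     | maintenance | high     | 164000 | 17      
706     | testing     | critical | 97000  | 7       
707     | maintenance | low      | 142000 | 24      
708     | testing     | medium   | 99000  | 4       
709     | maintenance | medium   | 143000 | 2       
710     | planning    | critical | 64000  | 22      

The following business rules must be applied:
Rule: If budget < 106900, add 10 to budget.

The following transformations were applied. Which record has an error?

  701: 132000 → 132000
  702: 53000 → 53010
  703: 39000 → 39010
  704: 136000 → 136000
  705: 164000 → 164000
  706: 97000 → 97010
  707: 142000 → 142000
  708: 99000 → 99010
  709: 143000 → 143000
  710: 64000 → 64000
Record 710 has an error. The correct transformed value should be 64010, not 64000.

Step 1: Check each record against the rule
Step 2: Record 710 has budget = 64000
Step 3: Since 64000 < 106900, the bonus should have been applied
Step 4: Correct value = 64010, but claimed value = 64000
Conclusion: Record 710 has the error.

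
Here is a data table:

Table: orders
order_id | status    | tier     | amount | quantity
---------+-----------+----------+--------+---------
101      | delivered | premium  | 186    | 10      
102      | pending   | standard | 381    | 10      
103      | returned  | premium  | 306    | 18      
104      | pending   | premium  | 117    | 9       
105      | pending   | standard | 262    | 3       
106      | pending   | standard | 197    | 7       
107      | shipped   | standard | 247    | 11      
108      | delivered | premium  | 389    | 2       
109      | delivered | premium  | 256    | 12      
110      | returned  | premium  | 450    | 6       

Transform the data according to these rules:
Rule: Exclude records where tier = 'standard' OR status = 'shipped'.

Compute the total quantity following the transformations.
57

Step 1: Find records where tier = 'standard' OR status = 'shipped'
Step 2: 4 records match, summing to 31
Step 3: Original sum: 88
Step 4: Remaining sum = 88 - 31 = 57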